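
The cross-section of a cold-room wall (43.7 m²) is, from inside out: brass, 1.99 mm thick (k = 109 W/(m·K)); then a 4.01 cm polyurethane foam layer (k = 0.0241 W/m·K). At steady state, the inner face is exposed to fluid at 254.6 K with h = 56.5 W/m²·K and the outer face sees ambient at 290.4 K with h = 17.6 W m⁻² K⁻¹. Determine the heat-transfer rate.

Q = 900 W

Treat each layer as a resistance in series:
  R_conv,in = 1/(hA) = 1/(56.5·43.7) = 4.050×10^-4 K/W
  R_brass = L/(kA) = 0.00199/(109·43.7) = 4.178×10^-7 K/W
  R_polyurethane foam = L/(kA) = 0.0401/(0.0241·43.7) = 0.03808 K/W
  R_conv,out = 1/(hA) = 1/(17.6·43.7) = 0.001300 K/W
ΣR = 4.050×10^-4 + 4.178×10^-7 + 0.03808 + 0.001300 = 0.03979 K/W
Q = ΔT/ΣR = (254.6 K − 290.4 K)/0.03979 = -900 W
(Negative Q ⇒ heat flows inward; heat gain = 900 W.)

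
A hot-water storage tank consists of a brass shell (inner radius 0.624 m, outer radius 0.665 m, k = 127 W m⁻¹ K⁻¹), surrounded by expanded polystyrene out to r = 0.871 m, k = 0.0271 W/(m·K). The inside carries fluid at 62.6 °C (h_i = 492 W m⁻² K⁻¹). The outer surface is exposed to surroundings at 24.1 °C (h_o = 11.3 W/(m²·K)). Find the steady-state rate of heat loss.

Treat each layer as a resistance in series:
  R_conv,in = 1/(4πr²h) = 1/(4π·0.624²·492) = 4.154×10^-4 K/W
  R_brass = (1/0.624 − 1/0.665)/(4πk) = 0.09880/(4π·127) = 6.191×10^-5 K/W
  R_expanded polystyrene = (1/0.665 − 1/0.871)/(4πk) = 0.3557/(4π·0.0271) = 1.044 K/W
  R_conv,out = 1/(4πr²h) = 1/(4π·0.871²·11.3) = 0.009283 K/W
ΣR = 4.154×10^-4 + 6.191×10^-5 + 1.044 + 0.009283 = 1.054 K/W
Q = ΔT/ΣR = (62.6 °C − 24.1 °C)/1.054 = 36.5 W

Q = 36.5 W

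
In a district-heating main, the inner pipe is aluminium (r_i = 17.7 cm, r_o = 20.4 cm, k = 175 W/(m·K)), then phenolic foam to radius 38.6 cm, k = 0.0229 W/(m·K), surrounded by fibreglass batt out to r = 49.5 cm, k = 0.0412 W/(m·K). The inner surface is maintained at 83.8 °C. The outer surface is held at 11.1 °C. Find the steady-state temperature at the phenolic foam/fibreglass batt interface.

Series thermal resistances, inner to outer:
  R'_aluminium = ln(0.204/0.177)/(2πk) = 0.1420/(2π·175) = 1.291×10^-4 m·K/W
  R'_phenolic foam = ln(0.386/0.204)/(2πk) = 0.6377/(2π·0.0229) = 4.432 m·K/W
  R'_fibreglass batt = ln(0.495/0.386)/(2πk) = 0.2487/(2π·0.0412) = 0.9608 m·K/W
ΣR = 1.291×10^-4 + 4.432 + 0.9608 = 5.393 m·K/W
Q' = ΔT/ΣR = (83.8 °C − 11.1 °C)/5.393 = 13.48 W/m
From the inner boundary to the phenolic foam/fibreglass batt interface, ΣR_partial = 4.432 m·K/W.
T_interface = T_in − Q'·ΣR_partial = 83.8 °C − (13.48)(4.432) = 24.1 °C

T = 24.1 °C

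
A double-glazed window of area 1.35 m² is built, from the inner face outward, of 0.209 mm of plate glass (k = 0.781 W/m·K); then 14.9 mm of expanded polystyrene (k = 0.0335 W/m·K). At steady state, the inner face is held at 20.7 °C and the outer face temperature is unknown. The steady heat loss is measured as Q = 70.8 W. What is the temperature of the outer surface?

Series resistances:
  R_plate glass = L/(kA) = 2.09×10^-4/(0.781·1.35) = 1.982×10^-4 K/W
  R_expanded polystyrene = L/(kA) = 0.0149/(0.0335·1.35) = 0.3295 K/W
ΣR = 0.3297 K/W
ΔT = Q·ΣR = 70.8 × 0.3297 = 23.34 K
Heat flows outward, so T_out = T_in − ΔT = 20.7 − 23.34 = -2.64 °C

T_out = -2.64 °C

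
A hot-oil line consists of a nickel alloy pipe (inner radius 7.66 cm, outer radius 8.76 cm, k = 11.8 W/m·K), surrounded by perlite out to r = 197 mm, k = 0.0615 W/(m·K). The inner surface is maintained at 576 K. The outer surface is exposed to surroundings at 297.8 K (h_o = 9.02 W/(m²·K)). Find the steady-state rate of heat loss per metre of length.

Series thermal resistances, inner to outer:
  R'_nickel alloy = ln(0.0876/0.0766)/(2πk) = 0.1342/(2π·11.8) = 0.001810 m·K/W
  R'_perlite = ln(0.197/0.0876)/(2πk) = 0.8104/(2π·0.0615) = 2.097 m·K/W
  R'_conv,out = 1/(2πr h) = 1/(2π·0.197·9.02) = 0.08957 m·K/W
ΣR = 0.001810 + 2.097 + 0.08957 = 2.188 m·K/W
Q' = ΔT/ΣR = (576 K − 297.8 K)/2.188 = 127 W/m

Q' = 127 W/m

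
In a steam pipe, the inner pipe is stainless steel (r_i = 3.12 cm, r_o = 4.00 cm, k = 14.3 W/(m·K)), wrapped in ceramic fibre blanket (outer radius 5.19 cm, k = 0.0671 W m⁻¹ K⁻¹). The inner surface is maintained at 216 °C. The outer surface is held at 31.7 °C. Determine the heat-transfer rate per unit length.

Series thermal resistances, inner to outer:
  R'_stainless steel = ln(0.0400/0.0312)/(2πk) = 0.2485/(2π·14.3) = 0.002765 m·K/W
  R'_ceramic fibre blanket = ln(0.0519/0.0400)/(2πk) = 0.2604/(2π·0.0671) = 0.6177 m·K/W
ΣR = 0.002765 + 0.6177 = 0.6205 m·K/W
Q' = ΔT/ΣR = (216 °C − 31.7 °C)/0.6205 = 297 W/m

Q' = 297 W/m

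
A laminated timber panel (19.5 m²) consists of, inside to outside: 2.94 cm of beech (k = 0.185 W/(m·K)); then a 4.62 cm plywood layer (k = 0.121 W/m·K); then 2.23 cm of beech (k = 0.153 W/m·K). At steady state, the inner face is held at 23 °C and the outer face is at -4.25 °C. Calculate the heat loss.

Series thermal resistances, inner to outer:
  R_beech = L/(kA) = 0.0294/(0.185·19.5) = 0.008150 K/W
  R_plywood = L/(kA) = 0.0462/(0.121·19.5) = 0.01958 K/W
  R_beech = L/(kA) = 0.0223/(0.153·19.5) = 0.007474 K/W
ΣR = 0.008150 + 0.01958 + 0.007474 = 0.03520 K/W
Q = ΔT/ΣR = (23 °C − -4.25 °C)/0.03520 = 774 W

Q = 774 W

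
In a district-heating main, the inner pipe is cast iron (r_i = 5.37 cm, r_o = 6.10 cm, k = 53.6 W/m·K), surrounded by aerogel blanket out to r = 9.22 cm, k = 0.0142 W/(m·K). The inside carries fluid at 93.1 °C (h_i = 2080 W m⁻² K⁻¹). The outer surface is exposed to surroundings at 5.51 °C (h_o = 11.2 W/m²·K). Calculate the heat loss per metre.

Series thermal resistances, inner to outer:
  R'_conv,in = 1/(2πr h) = 1/(2π·0.0537·2080) = 0.001425 m·K/W
  R'_cast iron = ln(0.0610/0.0537)/(2πk) = 0.1275/(2π·53.6) = 3.785×10^-4 m·K/W
  R'_aerogel blanket = ln(0.0922/0.0610)/(2πk) = 0.4131/(2π·0.0142) = 4.630 m·K/W
  R'_conv,out = 1/(2πr h) = 1/(2π·0.0922·11.2) = 0.1541 m·K/W
ΣR = 0.001425 + 3.785×10^-4 + 4.630 + 0.1541 = 4.786 m·K/W
Q' = ΔT/ΣR = (93.1 °C − 5.51 °C)/4.786 = 18.3 W/m

Q' = 18.3 W/m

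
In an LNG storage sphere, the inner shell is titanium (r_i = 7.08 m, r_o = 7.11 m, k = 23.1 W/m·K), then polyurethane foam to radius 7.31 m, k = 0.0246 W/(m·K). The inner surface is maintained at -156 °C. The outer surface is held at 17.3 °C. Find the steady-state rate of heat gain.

Q = 13.9 kW

Treat each layer as a resistance in series:
  R_titanium = (1/7.08 − 1/7.11)/(4πk) = 5.960×10^-4/(4π·23.1) = 2.053×10^-6 K/W
  R_polyurethane foam = (1/7.11 − 1/7.31)/(4πk) = 0.003848/(4π·0.0246) = 0.01245 K/W
ΣR = 2.053×10^-6 + 0.01245 = 0.01245 K/W
Q = ΔT/ΣR = (-156 °C − 17.3 °C)/0.01245 = -13900 W
(Negative Q ⇒ heat flows inward; heat gain = 13900 W.)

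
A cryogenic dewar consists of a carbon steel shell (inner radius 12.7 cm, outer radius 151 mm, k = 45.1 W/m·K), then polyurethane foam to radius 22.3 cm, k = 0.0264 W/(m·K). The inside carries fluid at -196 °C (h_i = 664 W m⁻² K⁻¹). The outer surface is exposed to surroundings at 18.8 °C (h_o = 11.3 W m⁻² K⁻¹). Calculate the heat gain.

Q = 32.6 W

Treat each layer as a resistance in series:
  R_conv,in = 1/(4πr²h) = 1/(4π·0.127²·664) = 0.007430 K/W
  R_carbon steel = (1/0.127 − 1/0.151)/(4πk) = 1.251/(4π·45.1) = 0.002208 K/W
  R_polyurethane foam = (1/0.151 − 1/0.223)/(4πk) = 2.138/(4π·0.0264) = 6.445 K/W
  R_conv,out = 1/(4πr²h) = 1/(4π·0.223²·11.3) = 0.1416 K/W
ΣR = 0.007430 + 0.002208 + 6.445 + 0.1416 = 6.596 K/W
Q = ΔT/ΣR = (-196 °C − 18.8 °C)/6.596 = -32.6 W
(Negative Q ⇒ heat flows inward; heat gain = 32.6 W.)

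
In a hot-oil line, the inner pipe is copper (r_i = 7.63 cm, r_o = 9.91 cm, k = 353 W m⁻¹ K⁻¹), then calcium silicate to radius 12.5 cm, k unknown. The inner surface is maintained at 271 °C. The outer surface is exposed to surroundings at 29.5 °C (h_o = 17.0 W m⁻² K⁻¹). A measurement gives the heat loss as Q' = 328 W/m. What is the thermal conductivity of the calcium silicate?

ΣR = ΔT/Q' = |271 − 29.5|/328 = 0.7363 m·K/W
Known resistances:
  R'_copper = ln(0.0991/0.0763)/(2πk) = 0.2615/(2π·353) = 1.179×10^-4 m·K/W
  R'_conv,out = 1/(2πr h) = 1/(2π·0.125·17.0) = 0.07490 m·K/W
R_calcium silicate = ΣR − ΣR_known = 0.7363 − 0.07502 = 0.6613 m·K/W
ln(r₂/r₁)/(2πk) = 0.6613 ⇒ k = 0.2322/(2π·0.6613) = 0.0559 W/m·K

k = 0.0559 W/m·K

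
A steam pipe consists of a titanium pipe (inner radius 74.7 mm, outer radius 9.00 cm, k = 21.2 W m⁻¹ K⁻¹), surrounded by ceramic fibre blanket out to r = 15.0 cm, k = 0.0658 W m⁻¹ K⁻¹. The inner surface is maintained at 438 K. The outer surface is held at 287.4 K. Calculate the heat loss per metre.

Q' = 122 W/m

Series thermal resistances, inner to outer:
  R'_titanium = ln(0.0900/0.0747)/(2πk) = 0.1863/(2π·21.2) = 0.001399 m·K/W
  R'_ceramic fibre blanket = ln(0.150/0.0900)/(2πk) = 0.5108/(2π·0.0658) = 1.236 m·K/W
ΣR = 0.001399 + 1.236 = 1.237 m·K/W
Q' = ΔT/ΣR = (438 K − 287.4 K)/1.237 = 122 W/m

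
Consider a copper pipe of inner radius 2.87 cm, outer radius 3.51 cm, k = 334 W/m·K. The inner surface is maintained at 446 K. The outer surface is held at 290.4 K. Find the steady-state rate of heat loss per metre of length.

Q' = 1620 kW/m

Q' = 2πk·ΔT/ln(r₂/r₁) = 2π × 334 × 155.6 / ln(0.0351/0.0287) = 1.62×10^6 W/m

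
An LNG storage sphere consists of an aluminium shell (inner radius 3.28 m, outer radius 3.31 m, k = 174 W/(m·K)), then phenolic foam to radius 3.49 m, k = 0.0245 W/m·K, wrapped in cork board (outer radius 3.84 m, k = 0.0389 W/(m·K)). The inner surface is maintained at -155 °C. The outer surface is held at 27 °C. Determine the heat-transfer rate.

Q = 1750 W

Treat each layer as a resistance in series:
  R_aluminium = (1/3.28 − 1/3.31)/(4πk) = 0.002763/(4π·174) = 1.264×10^-6 K/W
  R_phenolic foam = (1/3.31 − 1/3.49)/(4πk) = 0.01558/(4π·0.0245) = 0.05061 K/W
  R_cork board = (1/3.49 − 1/3.84)/(4πk) = 0.02612/(4π·0.0389) = 0.05343 K/W
ΣR = 1.264×10^-6 + 0.05061 + 0.05343 = 0.1040 K/W
Q = ΔT/ΣR = (-155 °C − 27 °C)/0.1040 = -1750 W
(Negative Q ⇒ heat flows inward; heat gain = 1750 W.)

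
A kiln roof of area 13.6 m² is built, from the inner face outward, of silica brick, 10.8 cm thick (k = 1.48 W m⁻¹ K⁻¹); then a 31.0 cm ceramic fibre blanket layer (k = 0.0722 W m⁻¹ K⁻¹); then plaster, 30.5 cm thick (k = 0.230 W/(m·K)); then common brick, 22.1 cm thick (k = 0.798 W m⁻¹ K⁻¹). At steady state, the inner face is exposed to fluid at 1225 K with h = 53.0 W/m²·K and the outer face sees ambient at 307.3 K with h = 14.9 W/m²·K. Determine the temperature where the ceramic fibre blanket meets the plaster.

Series thermal resistances, inner to outer:
  R_conv,in = 1/(hA) = 1/(53.0·13.6) = 0.001387 K/W
  R_silica brick = L/(kA) = 0.108/(1.48·13.6) = 0.005366 K/W
  R_ceramic fibre blanket = L/(kA) = 0.310/(0.0722·13.6) = 0.3157 K/W
  R_plaster = L/(kA) = 0.305/(0.230·13.6) = 0.09751 K/W
  R_common brick = L/(kA) = 0.221/(0.798·13.6) = 0.02036 K/W
  R_conv,out = 1/(hA) = 1/(14.9·13.6) = 0.004935 K/W
ΣR = 0.001387 + 0.005366 + 0.3157 + 0.09751 + 0.02036 + 0.004935 = 0.4453 K/W
Q = ΔT/ΣR = (1225 K − 307.3 K)/0.4453 = 2061 W
From the inner boundary to the ceramic fibre blanket/plaster interface, ΣR_partial = 0.3225 K/W.
T_interface = T_in − Q·ΣR_partial = 1225 K − (2061)(0.3225) = 560 K

T = 560 K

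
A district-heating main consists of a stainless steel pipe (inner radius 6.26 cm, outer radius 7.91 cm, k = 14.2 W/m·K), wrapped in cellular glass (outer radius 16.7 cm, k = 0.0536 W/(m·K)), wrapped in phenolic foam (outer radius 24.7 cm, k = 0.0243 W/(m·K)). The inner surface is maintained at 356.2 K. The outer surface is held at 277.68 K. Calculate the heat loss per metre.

Resistance network (inner→outer):
  R'_stainless steel = ln(0.0791/0.0626)/(2πk) = 0.2339/(2π·14.2) = 0.002622 m·K/W
  R'_cellular glass = ln(0.167/0.0791)/(2πk) = 0.7473/(2π·0.0536) = 2.219 m·K/W
  R'_phenolic foam = ln(0.247/0.167)/(2πk) = 0.3914/(2π·0.0243) = 2.563 m·K/W
ΣR = 0.002622 + 2.219 + 2.563 = 4.785 m·K/W
Q' = ΔT/ΣR = (356.2 K − 277.68 K)/4.785 = 16.4 W/m

Q' = 16.4 W/m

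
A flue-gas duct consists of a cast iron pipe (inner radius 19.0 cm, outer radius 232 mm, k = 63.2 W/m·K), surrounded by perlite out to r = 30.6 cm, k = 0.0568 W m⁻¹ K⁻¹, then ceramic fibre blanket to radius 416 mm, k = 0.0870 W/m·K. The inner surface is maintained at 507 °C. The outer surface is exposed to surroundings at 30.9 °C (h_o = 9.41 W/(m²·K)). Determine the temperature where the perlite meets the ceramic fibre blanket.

Series thermal resistances, inner to outer:
  R'_cast iron = ln(0.232/0.190)/(2πk) = 0.1997/(2π·63.2) = 5.029×10^-4 m·K/W
  R'_perlite = ln(0.306/0.232)/(2πk) = 0.2768/(2π·0.0568) = 0.7757 m·K/W
  R'_ceramic fibre blanket = ln(0.416/0.306)/(2πk) = 0.3071/(2π·0.0870) = 0.5618 m·K/W
  R'_conv,out = 1/(2πr h) = 1/(2π·0.416·9.41) = 0.04066 m·K/W
ΣR = 5.029×10^-4 + 0.7757 + 0.5618 + 0.04066 = 1.379 m·K/W
Q' = ΔT/ΣR = (507 °C − 30.9 °C)/1.379 = 345.3 W/m
From the inner boundary to the perlite/ceramic fibre blanket interface, ΣR_partial = 0.7762 m·K/W.
T_interface = T_in − Q'·ΣR_partial = 507 °C − (345.3)(0.7762) = 239 °C

T = 239 °C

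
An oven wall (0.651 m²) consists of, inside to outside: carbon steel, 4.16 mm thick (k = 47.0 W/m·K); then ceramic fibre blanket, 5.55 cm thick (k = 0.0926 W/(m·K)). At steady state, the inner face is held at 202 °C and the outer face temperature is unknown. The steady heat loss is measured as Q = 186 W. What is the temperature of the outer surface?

Sum the resistances:
  R_carbon steel = L/(kA) = 0.00416/(47.0·0.651) = 1.360×10^-4 K/W
  R_ceramic fibre blanket = L/(kA) = 0.0555/(0.0926·0.651) = 0.9207 K/W
ΣR = 0.9208 K/W
ΔT = Q·ΣR = 186 × 0.9208 = 171.3 K
Heat flows outward, so T_out = T_in − ΔT = 202 − 171.3 = 30.7 °C

T_out = 30.7 °C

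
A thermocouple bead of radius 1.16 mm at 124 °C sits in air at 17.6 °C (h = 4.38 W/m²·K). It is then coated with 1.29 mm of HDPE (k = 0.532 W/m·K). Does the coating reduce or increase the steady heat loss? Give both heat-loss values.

increases: 0.00788 → 0.0344 W

Critical radius for a sphere: r_cr = 2k/h = 0.243 m = 24.3 cm.
Outer radius after coating: r₂ = 0.00116 + 0.00129 = 0.00245 m.
Since r₁ < r_cr and r₂ ≤ r_cr, the coating moves toward the maximum at r_cr — heat loss rises.
Bare: R = 1/(4πr₁²h) = 13500 K/W; Q = 106.4/13500 = 0.00788 W.
Coated: R = R_cond + R_conv = 3095 K/W; Q = 106.4/3095 = 0.0344 W.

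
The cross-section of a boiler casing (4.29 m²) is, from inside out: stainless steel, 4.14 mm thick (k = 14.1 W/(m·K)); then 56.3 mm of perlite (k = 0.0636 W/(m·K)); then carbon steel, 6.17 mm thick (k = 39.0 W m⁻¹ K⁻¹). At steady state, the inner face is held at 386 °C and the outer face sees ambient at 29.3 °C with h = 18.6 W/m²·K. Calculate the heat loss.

Q = 1630 W

Treat each layer as a resistance in series:
  R_stainless steel = L/(kA) = 0.00414/(14.1·4.29) = 6.844×10^-5 K/W
  R_perlite = L/(kA) = 0.0563/(0.0636·4.29) = 0.2063 K/W
  R_carbon steel = L/(kA) = 0.00617/(39.0·4.29) = 3.688×10^-5 K/W
  R_conv,out = 1/(hA) = 1/(18.6·4.29) = 0.01253 K/W
ΣR = 6.844×10^-5 + 0.2063 + 3.688×10^-5 + 0.01253 = 0.2189 K/W
Q = ΔT/ΣR = (386 °C − 29.3 °C)/0.2189 = 1630 W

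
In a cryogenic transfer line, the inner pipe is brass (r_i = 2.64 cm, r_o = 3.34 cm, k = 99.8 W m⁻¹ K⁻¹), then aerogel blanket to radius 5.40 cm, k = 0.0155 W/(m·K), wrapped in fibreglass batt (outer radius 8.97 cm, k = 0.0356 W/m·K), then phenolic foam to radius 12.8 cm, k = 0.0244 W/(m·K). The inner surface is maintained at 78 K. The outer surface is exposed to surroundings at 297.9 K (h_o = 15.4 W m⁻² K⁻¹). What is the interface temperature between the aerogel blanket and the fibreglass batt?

Series thermal resistances, inner to outer:
  R'_brass = ln(0.0334/0.0264)/(2πk) = 0.2352/(2π·99.8) = 3.751×10^-4 m·K/W
  R'_aerogel blanket = ln(0.0540/0.0334)/(2πk) = 0.4804/(2π·0.0155) = 4.933 m·K/W
  R'_fibreglass batt = ln(0.0897/0.0540)/(2πk) = 0.5075/(2π·0.0356) = 2.269 m·K/W
  R'_phenolic foam = ln(0.128/0.0897)/(2πk) = 0.3556/(2π·0.0244) = 2.319 m·K/W
  R'_conv,out = 1/(2πr h) = 1/(2π·0.128·15.4) = 0.08074 m·K/W
ΣR = 3.751×10^-4 + 4.933 + 2.269 + 2.319 + 0.08074 = 9.602 m·K/W
Q' = ΔT/ΣR = (78 K − 297.9 K)/9.602 = -22.90 W/m
From the inner boundary to the aerogel blanket/fibreglass batt interface, ΣR_partial = 4.933 m·K/W.
T_interface = T_in − Q'·ΣR_partial = 78 K − (-22.90)(4.933) = 191.0 K

T = 191.0 K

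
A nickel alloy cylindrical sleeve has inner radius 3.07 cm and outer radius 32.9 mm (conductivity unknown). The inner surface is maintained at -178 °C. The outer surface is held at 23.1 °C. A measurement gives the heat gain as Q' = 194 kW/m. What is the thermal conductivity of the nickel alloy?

k = 10.6 W/m·K

ΣR = ΔT/Q' = |-178 − 23.1|/1.94×10^5 = 0.001037 m·K/W
ln(r₂/r₁)/(2πk) = 0.001037 ⇒ k = 0.06921/(2π·0.001037) = 10.6 W/m·K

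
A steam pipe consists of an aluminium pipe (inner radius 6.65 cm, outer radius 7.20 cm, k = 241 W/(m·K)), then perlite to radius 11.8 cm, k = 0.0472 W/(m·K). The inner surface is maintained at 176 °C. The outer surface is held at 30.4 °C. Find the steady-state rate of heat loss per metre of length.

Resistance network (inner→outer):
  R'_aluminium = ln(0.0720/0.0665)/(2πk) = 0.07946/(2π·241) = 5.248×10^-5 m·K/W
  R'_perlite = ln(0.118/0.0720)/(2πk) = 0.4940/(2π·0.0472) = 1.666 m·K/W
ΣR = 5.248×10^-5 + 1.666 = 1.666 m·K/W
Q' = ΔT/ΣR = (176 °C − 30.4 °C)/1.666 = 87.4 W/m

Q' = 87.4 W/m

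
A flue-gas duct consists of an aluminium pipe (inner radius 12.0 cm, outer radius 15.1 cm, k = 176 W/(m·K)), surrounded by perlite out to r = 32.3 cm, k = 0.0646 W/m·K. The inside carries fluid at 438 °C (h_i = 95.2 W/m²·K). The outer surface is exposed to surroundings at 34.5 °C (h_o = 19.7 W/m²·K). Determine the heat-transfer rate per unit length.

Series thermal resistances, inner to outer:
  R'_conv,in = 1/(2πr h) = 1/(2π·0.120·95.2) = 0.01393 m·K/W
  R'_aluminium = ln(0.151/0.120)/(2πk) = 0.2298/(2π·176) = 2.078×10^-4 m·K/W
  R'_perlite = ln(0.323/0.151)/(2πk) = 0.7604/(2π·0.0646) = 1.873 m·K/W
  R'_conv,out = 1/(2πr h) = 1/(2π·0.323·19.7) = 0.02501 m·K/W
ΣR = 0.01393 + 2.078×10^-4 + 1.873 + 0.02501 = 1.912 m·K/W
Q' = ΔT/ΣR = (438 °C − 34.5 °C)/1.912 = 211 W/m

Q' = 211 W/m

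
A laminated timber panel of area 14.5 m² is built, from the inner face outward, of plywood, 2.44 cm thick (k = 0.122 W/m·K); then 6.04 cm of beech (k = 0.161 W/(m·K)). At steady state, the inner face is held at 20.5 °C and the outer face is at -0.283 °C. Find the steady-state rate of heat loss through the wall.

Q = 524 W

Treat each layer as a resistance in series:
  R_plywood = L/(kA) = 0.0244/(0.122·14.5) = 0.01379 K/W
  R_beech = L/(kA) = 0.0604/(0.161·14.5) = 0.02587 K/W
ΣR = 0.01379 + 0.02587 = 0.03966 K/W
Q = ΔT/ΣR = (20.5 °C − -0.283 °C)/0.03966 = 524 W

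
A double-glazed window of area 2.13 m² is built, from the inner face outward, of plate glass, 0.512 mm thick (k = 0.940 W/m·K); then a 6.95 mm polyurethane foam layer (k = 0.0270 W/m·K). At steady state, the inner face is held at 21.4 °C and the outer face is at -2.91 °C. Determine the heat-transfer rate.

Q = 201 W

Series thermal resistances, inner to outer:
  R_plate glass = L/(kA) = 5.12×10^-4/(0.940·2.13) = 2.557×10^-4 K/W
  R_polyurethane foam = L/(kA) = 0.00695/(0.0270·2.13) = 0.1208 K/W
ΣR = 2.557×10^-4 + 0.1208 = 0.1211 K/W
Q = ΔT/ΣR = (21.4 °C − -2.91 °C)/0.1211 = 201 W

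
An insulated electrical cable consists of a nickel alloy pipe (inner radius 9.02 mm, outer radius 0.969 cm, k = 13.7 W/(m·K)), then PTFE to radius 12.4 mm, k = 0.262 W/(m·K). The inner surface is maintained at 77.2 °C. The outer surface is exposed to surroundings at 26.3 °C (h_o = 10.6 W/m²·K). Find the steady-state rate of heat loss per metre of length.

Q' = 37.4 W/m

Treat each layer as a resistance in series:
  R'_nickel alloy = ln(0.00969/0.00902)/(2πk) = 0.07165/(2π·13.7) = 8.324×10^-4 m·K/W
  R'_PTFE = ln(0.0124/0.00969)/(2πk) = 0.2466/(2π·0.262) = 0.1498 m·K/W
  R'_conv,out = 1/(2πr h) = 1/(2π·0.0124·10.6) = 1.211 m·K/W
ΣR = 8.324×10^-4 + 0.1498 + 1.211 = 1.362 m·K/W
Q' = ΔT/ΣR = (77.2 °C − 26.3 °C)/1.362 = 37.4 W/m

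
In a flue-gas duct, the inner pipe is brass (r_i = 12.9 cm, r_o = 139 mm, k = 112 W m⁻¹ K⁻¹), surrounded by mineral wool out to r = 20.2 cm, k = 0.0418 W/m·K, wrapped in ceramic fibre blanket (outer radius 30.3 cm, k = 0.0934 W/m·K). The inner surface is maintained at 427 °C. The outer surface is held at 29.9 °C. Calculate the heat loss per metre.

Q' = 188 W/m

Resistance network (inner→outer):
  R'_brass = ln(0.139/0.129)/(2πk) = 0.07466/(2π·112) = 1.061×10^-4 m·K/W
  R'_mineral wool = ln(0.202/0.139)/(2πk) = 0.3738/(2π·0.0418) = 1.423 m·K/W
  R'_ceramic fibre blanket = ln(0.303/0.202)/(2πk) = 0.4055/(2π·0.0934) = 0.6909 m·K/W
ΣR = 1.061×10^-4 + 1.423 + 0.6909 = 2.114 m·K/W
Q' = ΔT/ΣR = (427 °C − 29.9 °C)/2.114 = 188 W/m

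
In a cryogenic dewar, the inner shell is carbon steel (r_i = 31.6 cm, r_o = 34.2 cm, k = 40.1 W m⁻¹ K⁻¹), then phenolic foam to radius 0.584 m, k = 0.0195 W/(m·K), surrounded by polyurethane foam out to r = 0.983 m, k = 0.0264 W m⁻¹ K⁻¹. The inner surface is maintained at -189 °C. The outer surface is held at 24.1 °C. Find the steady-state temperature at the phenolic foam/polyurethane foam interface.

T = -39.3 °C

Series thermal resistances, inner to outer:
  R_carbon steel = (1/0.316 − 1/0.342)/(4πk) = 0.2406/(4π·40.1) = 4.774×10^-4 K/W
  R_phenolic foam = (1/0.342 − 1/0.584)/(4πk) = 1.212/(4π·0.0195) = 4.945 K/W
  R_polyurethane foam = (1/0.584 − 1/0.983)/(4πk) = 0.6950/(4π·0.0264) = 2.095 K/W
ΣR = 4.774×10^-4 + 4.945 + 2.095 = 7.040 K/W
Q = ΔT/ΣR = (-189 °C − 24.1 °C)/7.040 = -30.27 W
From the inner boundary to the phenolic foam/polyurethane foam interface, ΣR_partial = 4.945 K/W.
T_interface = T_in − Q·ΣR_partial = -189 °C − (-30.27)(4.945) = -39.3 °C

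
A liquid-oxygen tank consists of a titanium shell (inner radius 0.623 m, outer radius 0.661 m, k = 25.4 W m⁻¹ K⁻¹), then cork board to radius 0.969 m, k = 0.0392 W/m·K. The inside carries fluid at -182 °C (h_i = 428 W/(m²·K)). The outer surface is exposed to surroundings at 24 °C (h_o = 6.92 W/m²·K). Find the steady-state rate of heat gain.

Q = 208 W

Series thermal resistances, inner to outer:
  R_conv,in = 1/(4πr²h) = 1/(4π·0.623²·428) = 4.790×10^-4 K/W
  R_titanium = (1/0.623 − 1/0.661)/(4πk) = 0.09228/(4π·25.4) = 2.891×10^-4 K/W
  R_cork board = (1/0.661 − 1/0.969)/(4πk) = 0.4809/(4π·0.0392) = 0.9762 K/W
  R_conv,out = 1/(4πr²h) = 1/(4π·0.969²·6.92) = 0.01225 K/W
ΣR = 4.790×10^-4 + 2.891×10^-4 + 0.9762 + 0.01225 = 0.9892 K/W
Q = ΔT/ΣR = (-182 °C − 24 °C)/0.9892 = -208 W
(Negative Q ⇒ heat flows inward; heat gain = 208 W.)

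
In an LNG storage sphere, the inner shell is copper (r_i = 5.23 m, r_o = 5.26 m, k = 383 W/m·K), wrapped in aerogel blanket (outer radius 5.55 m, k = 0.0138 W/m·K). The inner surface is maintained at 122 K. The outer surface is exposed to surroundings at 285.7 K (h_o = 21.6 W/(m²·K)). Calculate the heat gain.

Q = 2850 W

Resistance network (inner→outer):
  R_copper = (1/5.23 − 1/5.26)/(4πk) = 0.001091/(4π·383) = 2.266×10^-7 K/W
  R_aerogel blanket = (1/5.26 − 1/5.55)/(4πk) = 0.009934/(4π·0.0138) = 0.05728 K/W
  R_conv,out = 1/(4πr²h) = 1/(4π·5.55²·21.6) = 1.196×10^-4 K/W
ΣR = 2.266×10^-7 + 0.05728 + 1.196×10^-4 = 0.05740 K/W
Q = ΔT/ΣR = (122 K − 285.7 K)/0.05740 = -2850 W
(Negative Q ⇒ heat flows inward; heat gain = 2850 W.)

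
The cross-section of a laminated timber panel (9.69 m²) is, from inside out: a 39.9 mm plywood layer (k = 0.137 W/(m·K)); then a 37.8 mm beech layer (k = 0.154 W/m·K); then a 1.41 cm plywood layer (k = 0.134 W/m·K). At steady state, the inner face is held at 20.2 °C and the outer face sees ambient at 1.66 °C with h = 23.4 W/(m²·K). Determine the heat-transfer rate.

Q = 262 W

Treat each layer as a resistance in series:
  R_plywood = L/(kA) = 0.0399/(0.137·9.69) = 0.03006 K/W
  R_beech = L/(kA) = 0.0378/(0.154·9.69) = 0.02533 K/W
  R_plywood = L/(kA) = 0.0141/(0.134·9.69) = 0.01086 K/W
  R_conv,out = 1/(hA) = 1/(23.4·9.69) = 0.004410 K/W
ΣR = 0.03006 + 0.02533 + 0.01086 + 0.004410 = 0.07066 K/W
Q = ΔT/ΣR = (20.2 °C − 1.66 °C)/0.07066 = 262 W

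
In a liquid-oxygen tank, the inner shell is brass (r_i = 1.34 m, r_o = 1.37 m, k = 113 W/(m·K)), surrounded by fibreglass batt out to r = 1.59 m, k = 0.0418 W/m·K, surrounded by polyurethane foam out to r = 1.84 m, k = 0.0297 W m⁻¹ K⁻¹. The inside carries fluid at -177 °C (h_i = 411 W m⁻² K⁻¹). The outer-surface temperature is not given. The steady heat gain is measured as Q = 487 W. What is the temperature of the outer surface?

T_out = 28.2 °C

Sum the resistances:
  R_conv,in = 1/(4πr²h) = 1/(4π·1.34²·411) = 1.078×10^-4 K/W
  R_brass = (1/1.34 − 1/1.37)/(4πk) = 0.01634/(4π·113) = 1.151×10^-5 K/W
  R_fibreglass batt = (1/1.37 − 1/1.59)/(4πk) = 0.1010/(4π·0.0418) = 0.1923 K/W
  R_polyurethane foam = (1/1.59 − 1/1.84)/(4πk) = 0.08545/(4π·0.0297) = 0.2290 K/W
ΣR = 0.4214 K/W
ΔT = Q·ΣR = 487 × 0.4214 = 205.2 K
Heat flows inward, so T_out = T_in + ΔT = -177 + 205.2 = 28.2 °C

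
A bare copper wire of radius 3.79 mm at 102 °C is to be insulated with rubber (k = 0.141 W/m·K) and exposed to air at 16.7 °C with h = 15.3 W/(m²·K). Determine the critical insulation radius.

r_cr = 0.922 cm

For a cylinder, r_cr = k_ins/h = 0.141/15.3 = 0.00922 m = 0.922 cm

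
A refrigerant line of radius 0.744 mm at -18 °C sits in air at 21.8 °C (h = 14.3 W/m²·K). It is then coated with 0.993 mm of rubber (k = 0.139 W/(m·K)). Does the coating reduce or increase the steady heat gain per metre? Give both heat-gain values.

Critical radius for a cylinder: r_cr = k/h = 0.00972 m = 0.972 cm.
Outer radius after coating: r₂ = 7.44×10^-4 + 9.93×10^-4 = 0.001737 m.
Since r₁ < r_cr and r₂ ≤ r_cr, the coating moves toward the maximum at r_cr — heat gain rises.
Bare: R = 1/(2πr₁h) = 14.96 m·K/W; Q = 39.8/14.96 = 2.66 W/m.
Coated: R = R_cond + R_conv = 7.378 m·K/W; Q = 39.8/7.378 = 5.39 W/m.

increases: 2.66 → 5.39 W/m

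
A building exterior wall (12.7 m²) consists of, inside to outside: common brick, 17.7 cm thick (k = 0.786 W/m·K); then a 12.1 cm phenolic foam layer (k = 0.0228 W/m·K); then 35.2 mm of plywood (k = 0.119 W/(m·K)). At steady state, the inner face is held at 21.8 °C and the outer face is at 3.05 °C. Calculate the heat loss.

Q = 40.9 W

Series thermal resistances, inner to outer:
  R_common brick = L/(kA) = 0.177/(0.786·12.7) = 0.01773 K/W
  R_phenolic foam = L/(kA) = 0.121/(0.0228·12.7) = 0.4179 K/W
  R_plywood = L/(kA) = 0.0352/(0.119·12.7) = 0.02329 K/W
ΣR = 0.01773 + 0.4179 + 0.02329 = 0.4589 K/W
Q = ΔT/ΣR = (21.8 °C − 3.05 °C)/0.4589 = 40.9 W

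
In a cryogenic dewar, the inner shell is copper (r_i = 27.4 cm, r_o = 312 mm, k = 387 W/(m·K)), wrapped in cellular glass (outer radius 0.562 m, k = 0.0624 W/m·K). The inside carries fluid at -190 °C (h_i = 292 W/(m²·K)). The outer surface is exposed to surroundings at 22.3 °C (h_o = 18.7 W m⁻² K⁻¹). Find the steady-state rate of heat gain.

Q = 116 W

Treat each layer as a resistance in series:
  R_conv,in = 1/(4πr²h) = 1/(4π·0.274²·292) = 0.003630 K/W
  R_copper = (1/0.274 − 1/0.312)/(4πk) = 0.4445/(4π·387) = 9.140×10^-5 K/W
  R_cellular glass = (1/0.312 − 1/0.562)/(4πk) = 1.426/(4π·0.0624) = 1.818 K/W
  R_conv,out = 1/(4πr²h) = 1/(4π·0.562²·18.7) = 0.01347 K/W
ΣR = 0.003630 + 9.140×10^-5 + 1.818 + 0.01347 = 1.835 K/W
Q = ΔT/ΣR = (-190 °C − 22.3 °C)/1.835 = -116 W
(Negative Q ⇒ heat flows inward; heat gain = 116 W.)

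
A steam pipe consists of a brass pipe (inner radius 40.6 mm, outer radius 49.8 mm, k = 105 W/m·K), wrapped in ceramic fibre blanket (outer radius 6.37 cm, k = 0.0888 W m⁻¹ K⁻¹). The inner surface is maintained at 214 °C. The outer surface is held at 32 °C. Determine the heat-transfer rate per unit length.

Resistance network (inner→outer):
  R'_brass = ln(0.0498/0.0406)/(2πk) = 0.2042/(2π·105) = 3.096×10^-4 m·K/W
  R'_ceramic fibre blanket = ln(0.0637/0.0498)/(2πk) = 0.2462/(2π·0.0888) = 0.4412 m·K/W
ΣR = 3.096×10^-4 + 0.4412 = 0.4415 m·K/W
Q' = ΔT/ΣR = (214 °C − 32 °C)/0.4415 = 412 W/m

Q' = 412 W/m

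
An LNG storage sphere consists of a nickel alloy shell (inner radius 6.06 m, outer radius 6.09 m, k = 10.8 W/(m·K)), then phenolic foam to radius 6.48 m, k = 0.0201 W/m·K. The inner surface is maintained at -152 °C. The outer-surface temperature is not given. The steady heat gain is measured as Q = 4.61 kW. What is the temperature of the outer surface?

Series resistances:
  R_nickel alloy = (1/6.06 − 1/6.09)/(4πk) = 8.129×10^-4/(4π·10.8) = 5.990×10^-6 K/W
  R_phenolic foam = (1/6.09 − 1/6.48)/(4πk) = 0.009883/(4π·0.0201) = 0.03913 K/W
ΣR = 0.03913 K/W
ΔT = Q·ΣR = 4610 × 0.03913 = 180.4 K
Heat flows inward, so T_out = T_in + ΔT = -152 + 180.4 = 28.4 °C

T_out = 28.4 °C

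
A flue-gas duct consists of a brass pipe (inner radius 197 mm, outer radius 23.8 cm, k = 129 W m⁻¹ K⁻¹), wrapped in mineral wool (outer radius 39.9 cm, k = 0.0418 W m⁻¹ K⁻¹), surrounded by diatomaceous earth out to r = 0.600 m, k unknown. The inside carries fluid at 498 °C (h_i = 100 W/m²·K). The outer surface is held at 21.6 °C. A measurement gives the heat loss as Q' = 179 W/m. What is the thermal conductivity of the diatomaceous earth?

k = 0.0947 W/m·K

ΣR = ΔT/Q' = |498 − 21.6|/179 = 2.661 m·K/W
Known resistances:
  R'_conv,in = 1/(2πr h) = 1/(2π·0.197·100) = 0.008079 m·K/W
  R'_brass = ln(0.238/0.197)/(2πk) = 0.1891/(2π·129) = 2.333×10^-4 m·K/W
  R'_mineral wool = ln(0.399/0.238)/(2πk) = 0.5167/(2π·0.0418) = 1.967 m·K/W
R_diatomaceous earth = ΣR − ΣR_known = 2.661 − 1.975 = 0.6860 m·K/W
ln(r₂/r₁)/(2πk) = 0.6860 ⇒ k = 0.4080/(2π·0.6860) = 0.0947 W/m·K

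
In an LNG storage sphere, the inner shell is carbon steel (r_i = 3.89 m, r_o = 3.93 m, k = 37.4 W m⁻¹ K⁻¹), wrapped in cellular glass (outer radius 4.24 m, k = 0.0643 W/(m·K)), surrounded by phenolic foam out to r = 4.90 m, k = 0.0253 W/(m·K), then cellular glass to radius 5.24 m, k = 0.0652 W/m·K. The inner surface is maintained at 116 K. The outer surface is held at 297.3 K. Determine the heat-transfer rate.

Q = 1300 W

Treat each layer as a resistance in series:
  R_carbon steel = (1/3.89 − 1/3.93)/(4πk) = 0.002616/(4π·37.4) = 5.567×10^-6 K/W
  R_cellular glass = (1/3.93 − 1/4.24)/(4πk) = 0.01860/(4π·0.0643) = 0.02302 K/W
  R_phenolic foam = (1/4.24 − 1/4.90)/(4πk) = 0.03177/(4π·0.0253) = 0.09992 K/W
  R_cellular glass = (1/4.90 − 1/5.24)/(4πk) = 0.01324/(4π·0.0652) = 0.01616 K/W
ΣR = 5.567×10^-6 + 0.02302 + 0.09992 + 0.01616 = 0.1391 K/W
Q = ΔT/ΣR = (116 K − 297.3 K)/0.1391 = -1300 W
(Negative Q ⇒ heat flows inward; heat gain = 1300 W.)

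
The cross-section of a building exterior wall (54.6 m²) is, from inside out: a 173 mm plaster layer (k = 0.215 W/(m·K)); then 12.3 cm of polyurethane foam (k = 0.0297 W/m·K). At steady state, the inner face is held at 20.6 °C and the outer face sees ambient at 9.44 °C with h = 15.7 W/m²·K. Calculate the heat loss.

Series thermal resistances, inner to outer:
  R_plaster = L/(kA) = 0.173/(0.215·54.6) = 0.01474 K/W
  R_polyurethane foam = L/(kA) = 0.123/(0.0297·54.6) = 0.07585 K/W
  R_conv,out = 1/(hA) = 1/(15.7·54.6) = 0.001167 K/W
ΣR = 0.01474 + 0.07585 + 0.001167 = 0.09176 K/W
Q = ΔT/ΣR = (20.6 °C − 9.44 °C)/0.09176 = 122 W

Q = 122 W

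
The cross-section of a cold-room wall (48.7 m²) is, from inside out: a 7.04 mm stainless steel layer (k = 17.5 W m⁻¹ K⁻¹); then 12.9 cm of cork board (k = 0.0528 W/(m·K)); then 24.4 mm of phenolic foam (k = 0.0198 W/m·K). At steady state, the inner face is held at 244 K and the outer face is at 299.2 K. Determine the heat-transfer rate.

Q = 731 W

Treat each layer as a resistance in series:
  R_stainless steel = L/(kA) = 0.00704/(17.5·48.7) = 8.260×10^-6 K/W
  R_cork board = L/(kA) = 0.129/(0.0528·48.7) = 0.05017 K/W
  R_phenolic foam = L/(kA) = 0.0244/(0.0198·48.7) = 0.02530 K/W
ΣR = 8.260×10^-6 + 0.05017 + 0.02530 = 0.07548 K/W
Q = ΔT/ΣR = (244 K − 299.2 K)/0.07548 = -731 W
(Negative Q ⇒ heat flows inward; heat gain = 731 W.)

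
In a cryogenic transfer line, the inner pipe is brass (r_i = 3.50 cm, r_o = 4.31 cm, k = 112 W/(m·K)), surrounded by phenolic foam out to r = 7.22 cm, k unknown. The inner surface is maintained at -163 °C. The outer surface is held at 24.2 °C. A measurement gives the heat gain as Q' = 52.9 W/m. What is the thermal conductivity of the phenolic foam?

k = 0.0232 W/m·K

ΣR = ΔT/Q' = |-163 − 24.2|/52.9 = 3.539 m·K/W
Known resistances:
  R'_brass = ln(0.0431/0.0350)/(2πk) = 0.2082/(2π·112) = 2.958×10^-4 m·K/W
R_phenolic foam = ΣR − ΣR_known = 3.539 − 2.958×10^-4 = 3.539 m·K/W
ln(r₂/r₁)/(2πk) = 3.539 ⇒ k = 0.5159/(2π·3.539) = 0.0232 W/m·K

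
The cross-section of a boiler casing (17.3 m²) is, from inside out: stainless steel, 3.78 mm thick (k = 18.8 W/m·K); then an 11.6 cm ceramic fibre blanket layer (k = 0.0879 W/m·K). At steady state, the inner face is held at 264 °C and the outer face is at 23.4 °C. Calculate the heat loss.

Q = 3150 W

Treat each layer as a resistance in series:
  R_stainless steel = L/(kA) = 0.00378/(18.8·17.3) = 1.162×10^-5 K/W
  R_ceramic fibre blanket = L/(kA) = 0.116/(0.0879·17.3) = 0.07628 K/W
ΣR = 1.162×10^-5 + 0.07628 = 0.07629 K/W
Q = ΔT/ΣR = (264 °C − 23.4 °C)/0.07629 = 3150 W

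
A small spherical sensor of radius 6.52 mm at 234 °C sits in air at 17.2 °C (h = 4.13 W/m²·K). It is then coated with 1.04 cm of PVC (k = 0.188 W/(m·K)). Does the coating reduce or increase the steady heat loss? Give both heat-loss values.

Critical radius for a sphere: r_cr = 2k/h = 0.0910 m = 9.10 cm.
Outer radius after coating: r₂ = 0.00652 + 0.0104 = 0.01692 m.
Since r₁ < r_cr and r₂ ≤ r_cr, the coating moves toward the maximum at r_cr — heat loss rises.
Bare: R = 1/(4πr₁²h) = 453.3 K/W; Q = 216.8/453.3 = 0.478 W.
Coated: R = R_cond + R_conv = 107.2 K/W; Q = 216.8/107.2 = 2.02 W.

increases: 0.478 → 2.02 W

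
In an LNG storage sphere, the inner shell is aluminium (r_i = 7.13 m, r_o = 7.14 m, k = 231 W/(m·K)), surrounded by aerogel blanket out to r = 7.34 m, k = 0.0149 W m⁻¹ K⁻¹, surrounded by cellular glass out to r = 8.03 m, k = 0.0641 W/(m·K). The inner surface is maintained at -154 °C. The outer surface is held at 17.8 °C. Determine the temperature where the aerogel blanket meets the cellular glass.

Treat each layer as a resistance in series:
  R_aluminium = (1/7.13 − 1/7.14)/(4πk) = 1.964×10^-4/(4π·231) = 6.767×10^-8 K/W
  R_aerogel blanket = (1/7.14 − 1/7.34)/(4πk) = 0.003816/(4π·0.0149) = 0.02038 K/W
  R_cellular glass = (1/7.34 − 1/8.03)/(4πk) = 0.01171/(4π·0.0641) = 0.01453 K/W
ΣR = 6.767×10^-8 + 0.02038 + 0.01453 = 0.03491 K/W
Q = ΔT/ΣR = (-154 °C − 17.8 °C)/0.03491 = -4921 W
From the inner boundary to the aerogel blanket/cellular glass interface, ΣR_partial = 0.02038 K/W.
T_interface = T_in − Q·ΣR_partial = -154 °C − (-4921)(0.02038) = -53.7 °C

T = -53.7 °C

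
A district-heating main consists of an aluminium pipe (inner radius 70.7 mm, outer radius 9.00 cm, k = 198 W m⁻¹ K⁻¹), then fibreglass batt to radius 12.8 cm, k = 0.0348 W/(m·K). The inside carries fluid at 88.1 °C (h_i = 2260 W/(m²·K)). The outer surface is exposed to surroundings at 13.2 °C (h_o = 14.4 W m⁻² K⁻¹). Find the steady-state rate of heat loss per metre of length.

Series thermal resistances, inner to outer:
  R'_conv,in = 1/(2πr h) = 1/(2π·0.0707·2260) = 9.961×10^-4 m·K/W
  R'_aluminium = ln(0.0900/0.0707)/(2πk) = 0.2414/(2π·198) = 1.940×10^-4 m·K/W
  R'_fibreglass batt = ln(0.128/0.0900)/(2πk) = 0.3522/(2π·0.0348) = 1.611 m·K/W
  R'_conv,out = 1/(2πr h) = 1/(2π·0.128·14.4) = 0.08635 m·K/W
ΣR = 9.961×10^-4 + 1.940×10^-4 + 1.611 + 0.08635 = 1.699 m·K/W
Q' = ΔT/ΣR = (88.1 °C − 13.2 °C)/1.699 = 44.1 W/m

Q' = 44.1 W/m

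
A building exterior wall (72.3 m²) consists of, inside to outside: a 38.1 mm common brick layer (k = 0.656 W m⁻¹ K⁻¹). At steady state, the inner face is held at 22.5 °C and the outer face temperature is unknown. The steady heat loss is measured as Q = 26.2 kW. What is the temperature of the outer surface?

Series resistances:
  R_common brick = L/(kA) = 0.0381/(0.656·72.3) = 8.033×10^-4 K/W
ΣR = 8.033×10^-4 K/W
ΔT = Q·ΣR = 26200 × 8.033×10^-4 = 21.05 K
Heat flows outward, so T_out = T_in − ΔT = 22.5 − 21.05 = 1.45 °C

T_out = 1.45 °C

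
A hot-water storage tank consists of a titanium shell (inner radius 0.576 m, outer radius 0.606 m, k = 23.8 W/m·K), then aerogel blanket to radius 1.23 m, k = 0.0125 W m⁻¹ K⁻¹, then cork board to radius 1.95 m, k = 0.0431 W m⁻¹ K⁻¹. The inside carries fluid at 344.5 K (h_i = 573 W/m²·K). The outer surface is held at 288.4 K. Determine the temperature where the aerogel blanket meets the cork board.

T = 293.7 K

Resistance network (inner→outer):
  R_conv,in = 1/(4πr²h) = 1/(4π·0.576²·573) = 4.186×10^-4 K/W
  R_titanium = (1/0.576 − 1/0.606)/(4πk) = 0.08595/(4π·23.8) = 2.874×10^-4 K/W
  R_aerogel blanket = (1/0.606 − 1/1.23)/(4πk) = 0.8372/(4π·0.0125) = 5.330 K/W
  R_cork board = (1/1.23 − 1/1.95)/(4πk) = 0.3002/(4π·0.0431) = 0.5542 K/W
ΣR = 4.186×10^-4 + 2.874×10^-4 + 5.330 + 0.5542 = 5.885 K/W
Q = ΔT/ΣR = (344.5 K − 288.4 K)/5.885 = 9.533 W
From the inner boundary to the aerogel blanket/cork board interface, ΣR_partial = 5.331 K/W.
T_interface = T_in − Q·ΣR_partial = 344.5 K − (9.533)(5.331) = 293.7 K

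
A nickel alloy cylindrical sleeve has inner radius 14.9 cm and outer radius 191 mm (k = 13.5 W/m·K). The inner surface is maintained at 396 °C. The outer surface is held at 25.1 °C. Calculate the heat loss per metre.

Q' = 1.27×10^5 W/m

Q' = 2πk·ΔT/ln(r₂/r₁) = 2π × 13.5 × 370.9 / ln(0.191/0.149) = 1.27×10^5 W/m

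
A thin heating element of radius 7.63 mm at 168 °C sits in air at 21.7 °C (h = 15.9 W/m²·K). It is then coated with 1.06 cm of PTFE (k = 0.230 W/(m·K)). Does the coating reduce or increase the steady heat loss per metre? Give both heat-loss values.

increases: 112 → 127 W/m

Critical radius for a cylinder: r_cr = k/h = 0.0145 m = 1.45 cm.
Outer radius after coating: r₂ = 0.00763 + 0.0106 = 0.01823 m.
r₁ < r_cr < r₂: heat loss rises to a maximum at r_cr then falls. Whether the coating helps depends on whether Q(r₂) has dropped back below Q(r₁).
Bare: R = 1/(2πr₁h) = 1.312 m·K/W; Q = 146.3/1.312 = 112 W/m.
Coated: R = R_cond + R_conv = 1.152 m·K/W; Q = 146.3/1.152 = 127 W/m.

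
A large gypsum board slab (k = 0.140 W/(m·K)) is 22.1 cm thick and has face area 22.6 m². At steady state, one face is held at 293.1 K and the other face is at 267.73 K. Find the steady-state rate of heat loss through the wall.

Q = 363 W

Q = kA·ΔT/L = 0.140 × 22.6 × |293.1 K − 267.73 K| / 0.221 = 363 W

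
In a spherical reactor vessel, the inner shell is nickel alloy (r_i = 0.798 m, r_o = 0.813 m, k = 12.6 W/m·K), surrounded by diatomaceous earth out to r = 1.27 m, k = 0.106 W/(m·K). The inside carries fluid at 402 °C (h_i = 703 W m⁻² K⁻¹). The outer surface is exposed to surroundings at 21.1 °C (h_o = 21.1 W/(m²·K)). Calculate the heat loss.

Q = 1140 W

Treat each layer as a resistance in series:
  R_conv,in = 1/(4πr²h) = 1/(4π·0.798²·703) = 1.778×10^-4 K/W
  R_nickel alloy = (1/0.798 − 1/0.813)/(4πk) = 0.02312/(4π·12.6) = 1.460×10^-4 K/W
  R_diatomaceous earth = (1/0.813 − 1/1.27)/(4πk) = 0.4426/(4π·0.106) = 0.3323 K/W
  R_conv,out = 1/(4πr²h) = 1/(4π·1.27²·21.1) = 0.002338 K/W
ΣR = 1.778×10^-4 + 1.460×10^-4 + 0.3323 + 0.002338 = 0.3350 K/W
Q = ΔT/ΣR = (402 °C − 21.1 °C)/0.3350 = 1140 W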